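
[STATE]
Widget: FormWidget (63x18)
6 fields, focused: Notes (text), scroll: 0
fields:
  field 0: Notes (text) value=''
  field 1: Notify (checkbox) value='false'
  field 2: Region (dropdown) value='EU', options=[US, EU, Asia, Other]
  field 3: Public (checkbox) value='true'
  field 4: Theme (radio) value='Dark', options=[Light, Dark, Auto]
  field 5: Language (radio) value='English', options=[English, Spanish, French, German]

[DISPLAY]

> Notes:      [                                               ]
  Notify:     [ ]                                              
  Region:     [EU                                            ▼]
  Public:     [x]                                              
  Theme:      ( ) Light  (●) Dark  ( ) Auto                    
  Language:   (●) English  ( ) Spanish  ( ) French  ( ) German 
                                                               
                                                               
                                                               
                                                               
                                                               
                                                               
                                                               
                                                               
                                                               
                                                               
                                                               
                                                               


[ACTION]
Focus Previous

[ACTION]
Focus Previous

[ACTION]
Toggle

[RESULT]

  Notes:      [                                               ]
  Notify:     [ ]                                              
  Region:     [EU                                            ▼]
  Public:     [x]                                              
> Theme:      ( ) Light  (●) Dark  ( ) Auto                    
  Language:   (●) English  ( ) Spanish  ( ) French  ( ) German 
                                                               
                                                               
                                                               
                                                               
                                                               
                                                               
                                                               
                                                               
                                                               
                                                               
                                                               
                                                               


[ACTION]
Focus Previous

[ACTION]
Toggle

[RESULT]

  Notes:      [                                               ]
  Notify:     [ ]                                              
  Region:     [EU                                            ▼]
> Public:     [ ]                                              
  Theme:      ( ) Light  (●) Dark  ( ) Auto                    
  Language:   (●) English  ( ) Spanish  ( ) French  ( ) German 
                                                               
                                                               
                                                               
                                                               
                                                               
                                                               
                                                               
                                                               
                                                               
                                                               
                                                               
                                                               


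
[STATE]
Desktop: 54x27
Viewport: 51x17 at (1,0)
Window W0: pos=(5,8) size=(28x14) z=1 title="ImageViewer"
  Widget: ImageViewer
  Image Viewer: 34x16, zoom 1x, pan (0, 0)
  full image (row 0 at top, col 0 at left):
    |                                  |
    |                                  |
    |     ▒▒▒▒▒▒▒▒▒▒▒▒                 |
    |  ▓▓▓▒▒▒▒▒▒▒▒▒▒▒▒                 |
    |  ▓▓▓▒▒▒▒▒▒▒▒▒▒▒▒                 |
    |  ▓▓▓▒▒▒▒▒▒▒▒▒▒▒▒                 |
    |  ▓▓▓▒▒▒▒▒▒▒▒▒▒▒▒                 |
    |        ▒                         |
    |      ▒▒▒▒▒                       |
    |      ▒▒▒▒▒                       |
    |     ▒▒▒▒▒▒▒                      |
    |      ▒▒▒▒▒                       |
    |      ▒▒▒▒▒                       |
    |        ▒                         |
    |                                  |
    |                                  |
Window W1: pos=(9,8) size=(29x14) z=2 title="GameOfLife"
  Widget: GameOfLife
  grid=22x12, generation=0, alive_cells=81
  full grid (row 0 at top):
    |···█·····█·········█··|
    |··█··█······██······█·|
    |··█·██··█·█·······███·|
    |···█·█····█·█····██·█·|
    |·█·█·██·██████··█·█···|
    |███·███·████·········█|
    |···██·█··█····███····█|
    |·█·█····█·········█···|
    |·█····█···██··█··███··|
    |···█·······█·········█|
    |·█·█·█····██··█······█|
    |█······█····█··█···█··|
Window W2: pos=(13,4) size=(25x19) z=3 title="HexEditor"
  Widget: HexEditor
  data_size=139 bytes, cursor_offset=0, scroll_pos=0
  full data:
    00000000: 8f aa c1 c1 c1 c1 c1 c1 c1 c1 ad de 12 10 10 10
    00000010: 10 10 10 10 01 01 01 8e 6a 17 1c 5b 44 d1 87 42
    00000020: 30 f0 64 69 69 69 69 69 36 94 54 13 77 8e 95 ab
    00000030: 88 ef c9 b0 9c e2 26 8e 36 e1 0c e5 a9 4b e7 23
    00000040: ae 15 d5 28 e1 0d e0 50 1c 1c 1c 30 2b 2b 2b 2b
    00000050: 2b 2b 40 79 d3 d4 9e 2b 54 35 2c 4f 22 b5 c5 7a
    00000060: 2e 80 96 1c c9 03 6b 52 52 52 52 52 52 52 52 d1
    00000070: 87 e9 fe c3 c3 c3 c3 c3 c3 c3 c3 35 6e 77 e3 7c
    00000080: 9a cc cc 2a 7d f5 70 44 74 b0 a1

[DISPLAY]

                                                   
                                                   
                                                   
                                                   
            ┏━━━━━━━━━━━━━━━━━━━━━━━┓              
            ┃ HexEditor             ┃              
            ┠───────────────────────┨              
            ┃00000000  8F aa c1 c1 c┃              
    ┏━━━┏━━━┃00000010  10 10 10 10 0┃              
    ┃ Im┃ Ga┃00000020  30 f0 64 69 6┃              
    ┠───┠───┃00000030  88 ef c9 b0 9┃              
    ┃   ┃Gen┃00000040  ae 15 d5 28 e┃              
    ┃   ┃··█┃00000050  2b 2b 40 79 d┃              
    ┃   ┃··█┃00000060  2e 80 96 1c c┃              
    ┃  ▓┃···┃00000070  87 e9 fe c3 c┃              
    ┃  ▓┃·█·┃00000080  9a cc cc 2a 7┃              
    ┃  ▓┃███┃                       ┃              


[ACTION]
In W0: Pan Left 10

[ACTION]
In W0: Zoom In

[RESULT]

                                                   
                                                   
                                                   
                                                   
            ┏━━━━━━━━━━━━━━━━━━━━━━━┓              
            ┃ HexEditor             ┃              
            ┠───────────────────────┨              
            ┃00000000  8F aa c1 c1 c┃              
    ┏━━━┏━━━┃00000010  10 10 10 10 0┃              
    ┃ Im┃ Ga┃00000020  30 f0 64 69 6┃              
    ┠───┠───┃00000030  88 ef c9 b0 9┃              
    ┃   ┃Gen┃00000040  ae 15 d5 28 e┃              
    ┃   ┃··█┃00000050  2b 2b 40 79 d┃              
    ┃   ┃··█┃00000060  2e 80 96 1c c┃              
    ┃   ┃···┃00000070  87 e9 fe c3 c┃              
    ┃   ┃·█·┃00000080  9a cc cc 2a 7┃              
    ┃   ┃███┃                       ┃              


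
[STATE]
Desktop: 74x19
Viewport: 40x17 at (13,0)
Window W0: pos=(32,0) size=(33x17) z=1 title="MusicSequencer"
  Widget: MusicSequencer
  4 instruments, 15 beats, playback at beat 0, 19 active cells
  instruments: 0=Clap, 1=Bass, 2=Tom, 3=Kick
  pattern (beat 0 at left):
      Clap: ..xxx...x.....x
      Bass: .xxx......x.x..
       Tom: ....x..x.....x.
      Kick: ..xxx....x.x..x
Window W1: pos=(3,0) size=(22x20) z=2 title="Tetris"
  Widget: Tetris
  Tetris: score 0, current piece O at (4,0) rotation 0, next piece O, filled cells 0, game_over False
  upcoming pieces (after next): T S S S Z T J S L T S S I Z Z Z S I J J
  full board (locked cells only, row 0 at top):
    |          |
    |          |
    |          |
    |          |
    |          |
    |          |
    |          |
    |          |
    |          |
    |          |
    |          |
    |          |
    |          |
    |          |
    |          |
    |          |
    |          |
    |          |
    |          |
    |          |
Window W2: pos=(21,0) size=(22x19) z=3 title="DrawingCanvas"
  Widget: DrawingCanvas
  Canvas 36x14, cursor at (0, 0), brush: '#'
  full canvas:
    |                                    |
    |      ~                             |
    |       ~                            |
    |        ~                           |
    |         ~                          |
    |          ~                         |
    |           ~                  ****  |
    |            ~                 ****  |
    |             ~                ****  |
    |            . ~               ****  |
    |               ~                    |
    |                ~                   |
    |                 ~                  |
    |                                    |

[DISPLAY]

━━━━━━━━┏━━━━━━━━━━━━━━━━━━━━┓━━━━━━━━━━
        ┃ DrawingCanvas      ┃encer     
────────┠────────────────────┨──────────
 │Next: ┃+                   ┃5678901234
 │▓▓    ┃      ~             ┃···█·····█
 │▓▓    ┃       ~            ┃·····█·█··
 │      ┃        ~           ┃··█·····█·
 │      ┃         ~          ┃····█·█··█
 │      ┃          ~         ┃          
 │Score:┃           ~        ┃          
 │0     ┃            ~       ┃          
 │      ┃             ~      ┃          
 │      ┃            . ~     ┃          
 │      ┃               ~    ┃          
 │      ┃                ~   ┃          
 │      ┃                 ~  ┃          
 │      ┃                    ┃━━━━━━━━━━


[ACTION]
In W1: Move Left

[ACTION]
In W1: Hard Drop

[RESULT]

━━━━━━━━┏━━━━━━━━━━━━━━━━━━━━┓━━━━━━━━━━
        ┃ DrawingCanvas      ┃encer     
────────┠────────────────────┨──────────
 │Next: ┃+                   ┃5678901234
 │ ▒    ┃      ~             ┃···█·····█
 │▒▒▒   ┃       ~            ┃·····█·█··
 │      ┃        ~           ┃··█·····█·
 │      ┃         ~          ┃····█·█··█
 │      ┃          ~         ┃          
 │Score:┃           ~        ┃          
 │0     ┃            ~       ┃          
 │      ┃             ~      ┃          
 │      ┃            . ~     ┃          
 │      ┃               ~    ┃          
 │      ┃                ~   ┃          
 │      ┃                 ~  ┃          
 │      ┃                    ┃━━━━━━━━━━


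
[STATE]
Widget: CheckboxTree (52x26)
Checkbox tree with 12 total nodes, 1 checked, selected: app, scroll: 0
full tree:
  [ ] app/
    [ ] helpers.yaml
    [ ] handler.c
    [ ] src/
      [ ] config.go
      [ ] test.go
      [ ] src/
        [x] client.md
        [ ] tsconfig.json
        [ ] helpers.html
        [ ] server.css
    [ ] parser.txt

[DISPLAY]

>[-] app/                                           
   [ ] helpers.yaml                                 
   [ ] handler.c                                    
   [-] src/                                         
     [ ] config.go                                  
     [ ] test.go                                    
     [-] src/                                       
       [x] client.md                                
       [ ] tsconfig.json                            
       [ ] helpers.html                             
       [ ] server.css                               
   [ ] parser.txt                                   
                                                    
                                                    
                                                    
                                                    
                                                    
                                                    
                                                    
                                                    
                                                    
                                                    
                                                    
                                                    
                                                    
                                                    


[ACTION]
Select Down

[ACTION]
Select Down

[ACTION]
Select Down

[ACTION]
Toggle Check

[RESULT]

 [-] app/                                           
   [ ] helpers.yaml                                 
   [ ] handler.c                                    
>  [x] src/                                         
     [x] config.go                                  
     [x] test.go                                    
     [x] src/                                       
       [x] client.md                                
       [x] tsconfig.json                            
       [x] helpers.html                             
       [x] server.css                               
   [ ] parser.txt                                   
                                                    
                                                    
                                                    
                                                    
                                                    
                                                    
                                                    
                                                    
                                                    
                                                    
                                                    
                                                    
                                                    
                                                    


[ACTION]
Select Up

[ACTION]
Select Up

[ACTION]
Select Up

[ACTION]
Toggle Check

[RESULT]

>[x] app/                                           
   [x] helpers.yaml                                 
   [x] handler.c                                    
   [x] src/                                         
     [x] config.go                                  
     [x] test.go                                    
     [x] src/                                       
       [x] client.md                                
       [x] tsconfig.json                            
       [x] helpers.html                             
       [x] server.css                               
   [x] parser.txt                                   
                                                    
                                                    
                                                    
                                                    
                                                    
                                                    
                                                    
                                                    
                                                    
                                                    
                                                    
                                                    
                                                    
                                                    


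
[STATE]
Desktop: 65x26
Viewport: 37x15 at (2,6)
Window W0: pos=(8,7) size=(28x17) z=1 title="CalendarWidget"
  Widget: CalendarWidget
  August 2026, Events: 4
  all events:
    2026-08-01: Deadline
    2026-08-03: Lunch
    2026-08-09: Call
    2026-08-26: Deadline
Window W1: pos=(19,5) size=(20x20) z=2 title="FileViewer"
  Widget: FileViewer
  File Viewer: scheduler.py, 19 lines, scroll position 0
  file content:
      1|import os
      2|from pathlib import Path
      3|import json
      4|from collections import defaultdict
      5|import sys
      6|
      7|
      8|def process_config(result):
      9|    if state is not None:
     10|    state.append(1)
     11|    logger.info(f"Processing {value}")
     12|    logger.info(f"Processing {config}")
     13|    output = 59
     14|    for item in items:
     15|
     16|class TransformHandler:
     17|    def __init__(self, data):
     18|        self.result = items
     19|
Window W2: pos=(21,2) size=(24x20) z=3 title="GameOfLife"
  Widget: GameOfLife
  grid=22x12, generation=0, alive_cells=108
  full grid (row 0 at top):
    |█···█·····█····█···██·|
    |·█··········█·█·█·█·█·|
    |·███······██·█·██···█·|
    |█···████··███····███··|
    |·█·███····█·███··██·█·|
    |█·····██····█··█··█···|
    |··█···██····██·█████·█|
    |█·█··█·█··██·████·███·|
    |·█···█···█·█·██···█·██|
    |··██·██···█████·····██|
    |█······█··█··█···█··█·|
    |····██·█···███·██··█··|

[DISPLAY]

                 ┃ ┃█···█·····█····█·
      ┏━━━━━━━━━━┠─┃·█··········█·█·█
      ┃ CalendarW┃i┃·███······██·█·██
      ┠──────────┃f┃█···████··███····
      ┃       Aug┃i┃·█·███····█·███··
      ┃Mo Tu We T┃f┃█·····██····█··█·
      ┃          ┃i┃··█···██····██·██
      ┃ 3*  4  5 ┃ ┃█·█··█·█··██·████
      ┃10 11 12 1┃ ┃·█···█···█·█·██··
      ┃17 18 19 2┃d┃··██·██···█████··
      ┃24 25 26* ┃ ┃█······█··█··█···
      ┃31        ┃ ┃····██·█···███·██
      ┃          ┃ ┃                 
      ┃          ┃ ┃                 
      ┃          ┃ ┃                 


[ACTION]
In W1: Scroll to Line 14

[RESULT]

                 ┃ ┃█···█·····█····█·
      ┏━━━━━━━━━━┠─┃·█··········█·█·█
      ┃ CalendarW┃f┃·███······██·█·██
      ┠──────────┃i┃█···████··███····
      ┃       Aug┃ ┃·█·███····█·███··
      ┃Mo Tu We T┃ ┃█·····██····█··█·
      ┃          ┃d┃··█···██····██·██
      ┃ 3*  4  5 ┃ ┃█·█··█·█··██·████
      ┃10 11 12 1┃ ┃·█···█···█·█·██··
      ┃17 18 19 2┃ ┃··██·██···█████··
      ┃24 25 26* ┃ ┃█······█··█··█···
      ┃31        ┃ ┃····██·█···███·██
      ┃          ┃ ┃                 
      ┃          ┃ ┃                 
      ┃          ┃c┃                 


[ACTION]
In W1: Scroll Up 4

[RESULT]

                 ┃ ┃█···█·····█····█·
      ┏━━━━━━━━━━┠─┃·█··········█·█·█
      ┃ CalendarW┃i┃·███······██·█·██
      ┠──────────┃f┃█···████··███····
      ┃       Aug┃i┃·█·███····█·███··
      ┃Mo Tu We T┃f┃█·····██····█··█·
      ┃          ┃i┃··█···██····██·██
      ┃ 3*  4  5 ┃ ┃█·█··█·█··██·████
      ┃10 11 12 1┃ ┃·█···█···█·█·██··
      ┃17 18 19 2┃d┃··██·██···█████··
      ┃24 25 26* ┃ ┃█······█··█··█···
      ┃31        ┃ ┃····██·█···███·██
      ┃          ┃ ┃                 
      ┃          ┃ ┃                 
      ┃          ┃ ┃                 


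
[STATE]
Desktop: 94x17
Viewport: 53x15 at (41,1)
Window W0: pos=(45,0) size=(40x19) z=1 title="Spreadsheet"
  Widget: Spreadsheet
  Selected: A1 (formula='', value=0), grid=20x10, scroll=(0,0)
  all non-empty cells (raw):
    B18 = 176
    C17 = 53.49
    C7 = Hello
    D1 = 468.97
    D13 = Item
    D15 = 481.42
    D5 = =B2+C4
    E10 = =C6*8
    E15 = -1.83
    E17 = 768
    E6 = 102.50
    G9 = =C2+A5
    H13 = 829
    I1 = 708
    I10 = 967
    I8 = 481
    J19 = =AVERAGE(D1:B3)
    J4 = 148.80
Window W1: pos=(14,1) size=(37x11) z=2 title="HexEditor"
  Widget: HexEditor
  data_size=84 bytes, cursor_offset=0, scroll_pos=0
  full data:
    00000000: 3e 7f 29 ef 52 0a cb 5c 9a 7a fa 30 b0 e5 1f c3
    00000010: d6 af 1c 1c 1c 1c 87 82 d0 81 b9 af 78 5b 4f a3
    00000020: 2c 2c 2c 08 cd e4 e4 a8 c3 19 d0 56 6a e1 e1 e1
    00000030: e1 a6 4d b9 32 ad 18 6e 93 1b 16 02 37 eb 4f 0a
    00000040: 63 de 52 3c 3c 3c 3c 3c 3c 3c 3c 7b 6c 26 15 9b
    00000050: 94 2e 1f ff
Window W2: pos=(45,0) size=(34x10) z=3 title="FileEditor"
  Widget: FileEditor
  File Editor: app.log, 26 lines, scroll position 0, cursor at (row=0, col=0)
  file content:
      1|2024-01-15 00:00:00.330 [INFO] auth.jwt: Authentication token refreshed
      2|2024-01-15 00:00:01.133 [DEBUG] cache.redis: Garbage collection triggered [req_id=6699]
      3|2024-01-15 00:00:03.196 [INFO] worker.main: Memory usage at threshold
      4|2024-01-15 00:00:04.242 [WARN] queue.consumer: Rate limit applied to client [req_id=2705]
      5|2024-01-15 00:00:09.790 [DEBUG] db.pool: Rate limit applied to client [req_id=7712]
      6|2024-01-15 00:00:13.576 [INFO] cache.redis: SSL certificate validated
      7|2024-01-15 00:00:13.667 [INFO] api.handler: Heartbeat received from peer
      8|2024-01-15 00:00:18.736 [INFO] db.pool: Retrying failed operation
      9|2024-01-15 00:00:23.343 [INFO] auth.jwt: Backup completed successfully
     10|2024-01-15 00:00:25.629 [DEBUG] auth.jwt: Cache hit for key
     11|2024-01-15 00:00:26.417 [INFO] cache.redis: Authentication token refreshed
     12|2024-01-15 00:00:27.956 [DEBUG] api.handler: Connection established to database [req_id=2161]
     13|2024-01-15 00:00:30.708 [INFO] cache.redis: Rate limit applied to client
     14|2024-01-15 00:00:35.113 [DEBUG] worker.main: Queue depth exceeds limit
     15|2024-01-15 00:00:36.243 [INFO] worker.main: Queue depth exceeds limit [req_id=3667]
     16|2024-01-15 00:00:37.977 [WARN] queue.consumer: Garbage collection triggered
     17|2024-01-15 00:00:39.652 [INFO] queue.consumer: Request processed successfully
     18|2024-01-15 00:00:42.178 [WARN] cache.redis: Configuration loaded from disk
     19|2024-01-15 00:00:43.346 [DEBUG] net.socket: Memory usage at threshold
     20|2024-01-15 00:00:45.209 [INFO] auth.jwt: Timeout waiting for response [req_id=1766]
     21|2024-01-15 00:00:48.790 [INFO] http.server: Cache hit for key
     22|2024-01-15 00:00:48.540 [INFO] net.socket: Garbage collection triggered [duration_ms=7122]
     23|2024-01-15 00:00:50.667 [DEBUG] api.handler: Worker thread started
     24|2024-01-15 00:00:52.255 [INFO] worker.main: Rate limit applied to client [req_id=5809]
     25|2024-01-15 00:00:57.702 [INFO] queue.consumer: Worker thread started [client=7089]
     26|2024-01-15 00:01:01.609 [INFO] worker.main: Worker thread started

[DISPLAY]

━━━━┃ FileEditor                     ┃     ┃         
    ┠────────────────────────────────┨─────┨         
────┃█024-01-15 00:00:00.330 [INFO] ▲┃     ┃         
a cb┃2024-01-15 00:00:01.133 [DEBUG]█┃     ┃         
c 87┃2024-01-15 00:00:03.196 [INFO] ░┃-----┃         
4 e4┃2024-01-15 00:00:04.242 [WARN] ░┃.97  ┃         
d 18┃2024-01-15 00:00:09.790 [DEBUG]░┃  0  ┃         
c 3c┃2024-01-15 00:00:13.576 [INFO] ▼┃  0  ┃         
    ┗━━━━━━━━━━━━━━━━━━━━━━━━━━━━━━━━┛  0  ┃         
         ┃      0       0       0       0  ┃         
━━━━━━━━━┛      0       0       0       0  ┃         
    ┃  7        0       0Hello          0  ┃         
    ┃  8        0       0       0       0  ┃         
    ┃  9        0       0       0       0  ┃         
    ┃ 10        0       0       0       0  ┃         


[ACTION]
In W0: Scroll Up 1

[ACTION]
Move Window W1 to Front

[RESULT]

━━━━━━━━━┓Editor                     ┃     ┃         
         ┃───────────────────────────┨─────┨         
─────────┨01-15 00:00:00.330 [INFO] ▲┃     ┃         
a cb 5c  ┃01-15 00:00:01.133 [DEBUG]█┃     ┃         
c 87 82  ┃01-15 00:00:03.196 [INFO] ░┃-----┃         
4 e4 a8  ┃01-15 00:00:04.242 [WARN] ░┃.97  ┃         
d 18 6e  ┃01-15 00:00:09.790 [DEBUG]░┃  0  ┃         
c 3c 3c  ┃01-15 00:00:13.576 [INFO] ▼┃  0  ┃         
         ┃━━━━━━━━━━━━━━━━━━━━━━━━━━━┛  0  ┃         
         ┃      0       0       0       0  ┃         
━━━━━━━━━┛      0       0       0       0  ┃         
    ┃  7        0       0Hello          0  ┃         
    ┃  8        0       0       0       0  ┃         
    ┃  9        0       0       0       0  ┃         
    ┃ 10        0       0       0       0  ┃         


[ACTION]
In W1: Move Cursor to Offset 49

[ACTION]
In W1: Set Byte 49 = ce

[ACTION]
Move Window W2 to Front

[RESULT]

━━━━┃ FileEditor                     ┃     ┃         
    ┠────────────────────────────────┨─────┨         
────┃█024-01-15 00:00:00.330 [INFO] ▲┃     ┃         
a cb┃2024-01-15 00:00:01.133 [DEBUG]█┃     ┃         
c 87┃2024-01-15 00:00:03.196 [INFO] ░┃-----┃         
4 e4┃2024-01-15 00:00:04.242 [WARN] ░┃.97  ┃         
d 18┃2024-01-15 00:00:09.790 [DEBUG]░┃  0  ┃         
c 3c┃2024-01-15 00:00:13.576 [INFO] ▼┃  0  ┃         
    ┗━━━━━━━━━━━━━━━━━━━━━━━━━━━━━━━━┛  0  ┃         
         ┃      0       0       0       0  ┃         
━━━━━━━━━┛      0       0       0       0  ┃         
    ┃  7        0       0Hello          0  ┃         
    ┃  8        0       0       0       0  ┃         
    ┃  9        0       0       0       0  ┃         
    ┃ 10        0       0       0       0  ┃         


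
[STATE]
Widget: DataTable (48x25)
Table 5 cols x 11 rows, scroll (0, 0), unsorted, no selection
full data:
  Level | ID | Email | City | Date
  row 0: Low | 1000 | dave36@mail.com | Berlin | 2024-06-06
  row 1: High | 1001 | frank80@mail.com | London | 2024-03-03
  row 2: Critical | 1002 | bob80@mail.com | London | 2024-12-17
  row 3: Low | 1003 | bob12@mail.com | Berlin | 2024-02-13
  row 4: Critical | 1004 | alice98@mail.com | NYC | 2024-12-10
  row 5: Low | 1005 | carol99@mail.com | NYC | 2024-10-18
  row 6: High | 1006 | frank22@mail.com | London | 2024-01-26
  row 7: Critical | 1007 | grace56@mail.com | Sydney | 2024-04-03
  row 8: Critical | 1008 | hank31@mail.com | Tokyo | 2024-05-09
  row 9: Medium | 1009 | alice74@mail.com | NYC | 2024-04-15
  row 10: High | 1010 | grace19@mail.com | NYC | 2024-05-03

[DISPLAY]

Level   │ID  │Email           │City  │Date      
────────┼────┼────────────────┼──────┼──────────
Low     │1000│dave36@mail.com │Berlin│2024-06-06
High    │1001│frank80@mail.com│London│2024-03-03
Critical│1002│bob80@mail.com  │London│2024-12-17
Low     │1003│bob12@mail.com  │Berlin│2024-02-13
Critical│1004│alice98@mail.com│NYC   │2024-12-10
Low     │1005│carol99@mail.com│NYC   │2024-10-18
High    │1006│frank22@mail.com│London│2024-01-26
Critical│1007│grace56@mail.com│Sydney│2024-04-03
Critical│1008│hank31@mail.com │Tokyo │2024-05-09
Medium  │1009│alice74@mail.com│NYC   │2024-04-15
High    │1010│grace19@mail.com│NYC   │2024-05-03
                                                
                                                
                                                
                                                
                                                
                                                
                                                
                                                
                                                
                                                
                                                
                                                


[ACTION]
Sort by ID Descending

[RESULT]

Level   │ID ▼│Email           │City  │Date      
────────┼────┼────────────────┼──────┼──────────
High    │1010│grace19@mail.com│NYC   │2024-05-03
Medium  │1009│alice74@mail.com│NYC   │2024-04-15
Critical│1008│hank31@mail.com │Tokyo │2024-05-09
Critical│1007│grace56@mail.com│Sydney│2024-04-03
High    │1006│frank22@mail.com│London│2024-01-26
Low     │1005│carol99@mail.com│NYC   │2024-10-18
Critical│1004│alice98@mail.com│NYC   │2024-12-10
Low     │1003│bob12@mail.com  │Berlin│2024-02-13
Critical│1002│bob80@mail.com  │London│2024-12-17
High    │1001│frank80@mail.com│London│2024-03-03
Low     │1000│dave36@mail.com │Berlin│2024-06-06
                                                
                                                
                                                
                                                
                                                
                                                
                                                
                                                
                                                
                                                
                                                
                                                


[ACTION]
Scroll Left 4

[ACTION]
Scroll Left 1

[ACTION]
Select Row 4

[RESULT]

Level   │ID ▼│Email           │City  │Date      
────────┼────┼────────────────┼──────┼──────────
High    │1010│grace19@mail.com│NYC   │2024-05-03
Medium  │1009│alice74@mail.com│NYC   │2024-04-15
Critical│1008│hank31@mail.com │Tokyo │2024-05-09
Critical│1007│grace56@mail.com│Sydney│2024-04-03
>igh    │1006│frank22@mail.com│London│2024-01-26
Low     │1005│carol99@mail.com│NYC   │2024-10-18
Critical│1004│alice98@mail.com│NYC   │2024-12-10
Low     │1003│bob12@mail.com  │Berlin│2024-02-13
Critical│1002│bob80@mail.com  │London│2024-12-17
High    │1001│frank80@mail.com│London│2024-03-03
Low     │1000│dave36@mail.com │Berlin│2024-06-06
                                                
                                                
                                                
                                                
                                                
                                                
                                                
                                                
                                                
                                                
                                                
                                                


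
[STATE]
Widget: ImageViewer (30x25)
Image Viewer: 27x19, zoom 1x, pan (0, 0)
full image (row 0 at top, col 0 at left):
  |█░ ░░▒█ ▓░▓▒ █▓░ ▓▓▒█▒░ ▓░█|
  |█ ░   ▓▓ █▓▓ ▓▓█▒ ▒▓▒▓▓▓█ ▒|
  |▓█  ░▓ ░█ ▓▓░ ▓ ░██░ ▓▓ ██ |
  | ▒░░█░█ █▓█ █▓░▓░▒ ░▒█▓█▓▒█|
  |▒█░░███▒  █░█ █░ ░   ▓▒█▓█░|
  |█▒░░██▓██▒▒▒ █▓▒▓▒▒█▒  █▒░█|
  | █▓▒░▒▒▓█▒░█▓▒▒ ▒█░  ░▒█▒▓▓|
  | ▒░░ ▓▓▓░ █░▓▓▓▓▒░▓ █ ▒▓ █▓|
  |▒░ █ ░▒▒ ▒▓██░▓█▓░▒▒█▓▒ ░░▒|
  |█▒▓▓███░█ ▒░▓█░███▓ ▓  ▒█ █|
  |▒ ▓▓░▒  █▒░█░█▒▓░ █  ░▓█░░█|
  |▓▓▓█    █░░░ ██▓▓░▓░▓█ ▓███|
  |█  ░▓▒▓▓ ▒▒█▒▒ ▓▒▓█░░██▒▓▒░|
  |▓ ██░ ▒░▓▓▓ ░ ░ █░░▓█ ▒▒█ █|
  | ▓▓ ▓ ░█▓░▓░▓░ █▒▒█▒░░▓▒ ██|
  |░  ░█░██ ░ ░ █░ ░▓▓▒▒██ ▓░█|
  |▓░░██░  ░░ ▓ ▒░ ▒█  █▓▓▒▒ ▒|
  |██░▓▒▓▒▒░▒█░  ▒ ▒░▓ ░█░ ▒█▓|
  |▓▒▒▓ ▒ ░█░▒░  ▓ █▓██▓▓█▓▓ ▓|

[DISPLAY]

█░ ░░▒█ ▓░▓▒ █▓░ ▓▓▒█▒░ ▓░█   
█ ░   ▓▓ █▓▓ ▓▓█▒ ▒▓▒▓▓▓█ ▒   
▓█  ░▓ ░█ ▓▓░ ▓ ░██░ ▓▓ ██    
 ▒░░█░█ █▓█ █▓░▓░▒ ░▒█▓█▓▒█   
▒█░░███▒  █░█ █░ ░   ▓▒█▓█░   
█▒░░██▓██▒▒▒ █▓▒▓▒▒█▒  █▒░█   
 █▓▒░▒▒▓█▒░█▓▒▒ ▒█░  ░▒█▒▓▓   
 ▒░░ ▓▓▓░ █░▓▓▓▓▒░▓ █ ▒▓ █▓   
▒░ █ ░▒▒ ▒▓██░▓█▓░▒▒█▓▒ ░░▒   
█▒▓▓███░█ ▒░▓█░███▓ ▓  ▒█ █   
▒ ▓▓░▒  █▒░█░█▒▓░ █  ░▓█░░█   
▓▓▓█    █░░░ ██▓▓░▓░▓█ ▓███   
█  ░▓▒▓▓ ▒▒█▒▒ ▓▒▓█░░██▒▓▒░   
▓ ██░ ▒░▓▓▓ ░ ░ █░░▓█ ▒▒█ █   
 ▓▓ ▓ ░█▓░▓░▓░ █▒▒█▒░░▓▒ ██   
░  ░█░██ ░ ░ █░ ░▓▓▒▒██ ▓░█   
▓░░██░  ░░ ▓ ▒░ ▒█  █▓▓▒▒ ▒   
██░▓▒▓▒▒░▒█░  ▒ ▒░▓ ░█░ ▒█▓   
▓▒▒▓ ▒ ░█░▒░  ▓ █▓██▓▓█▓▓ ▓   
                              
                              
                              
                              
                              
                              


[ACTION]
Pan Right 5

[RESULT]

▒█ ▓░▓▒ █▓░ ▓▓▒█▒░ ▓░█        
 ▓▓ █▓▓ ▓▓█▒ ▒▓▒▓▓▓█ ▒        
▓ ░█ ▓▓░ ▓ ░██░ ▓▓ ██         
░█ █▓█ █▓░▓░▒ ░▒█▓█▓▒█        
██▒  █░█ █░ ░   ▓▒█▓█░        
█▓██▒▒▒ █▓▒▓▒▒█▒  █▒░█        
▒▒▓█▒░█▓▒▒ ▒█░  ░▒█▒▓▓        
▓▓▓░ █░▓▓▓▓▒░▓ █ ▒▓ █▓        
░▒▒ ▒▓██░▓█▓░▒▒█▓▒ ░░▒        
██░█ ▒░▓█░███▓ ▓  ▒█ █        
▒  █▒░█░█▒▓░ █  ░▓█░░█        
   █░░░ ██▓▓░▓░▓█ ▓███        
▒▓▓ ▒▒█▒▒ ▓▒▓█░░██▒▓▒░        
 ▒░▓▓▓ ░ ░ █░░▓█ ▒▒█ █        
 ░█▓░▓░▓░ █▒▒█▒░░▓▒ ██        
░██ ░ ░ █░ ░▓▓▒▒██ ▓░█        
░  ░░ ▓ ▒░ ▒█  █▓▓▒▒ ▒        
▓▒▒░▒█░  ▒ ▒░▓ ░█░ ▒█▓        
▒ ░█░▒░  ▓ █▓██▓▓█▓▓ ▓        
                              
                              
                              
                              
                              
                              


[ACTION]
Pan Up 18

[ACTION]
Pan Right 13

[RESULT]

▓▒█▒░ ▓░█                     
▒▓▒▓▓▓█ ▒                     
█░ ▓▓ ██                      
 ░▒█▓█▓▒█                     
   ▓▒█▓█░                     
▒█▒  █▒░█                     
░  ░▒█▒▓▓                     
▓ █ ▒▓ █▓                     
▒▒█▓▒ ░░▒                     
▓ ▓  ▒█ █                     
█  ░▓█░░█                     
▓░▓█ ▓███                     
█░░██▒▓▒░                     
░▓█ ▒▒█ █                     
█▒░░▓▒ ██                     
▓▒▒██ ▓░█                     
  █▓▓▒▒ ▒                     
▓ ░█░ ▒█▓                     
██▓▓█▓▓ ▓                     
                              
                              
                              
                              
                              
                              


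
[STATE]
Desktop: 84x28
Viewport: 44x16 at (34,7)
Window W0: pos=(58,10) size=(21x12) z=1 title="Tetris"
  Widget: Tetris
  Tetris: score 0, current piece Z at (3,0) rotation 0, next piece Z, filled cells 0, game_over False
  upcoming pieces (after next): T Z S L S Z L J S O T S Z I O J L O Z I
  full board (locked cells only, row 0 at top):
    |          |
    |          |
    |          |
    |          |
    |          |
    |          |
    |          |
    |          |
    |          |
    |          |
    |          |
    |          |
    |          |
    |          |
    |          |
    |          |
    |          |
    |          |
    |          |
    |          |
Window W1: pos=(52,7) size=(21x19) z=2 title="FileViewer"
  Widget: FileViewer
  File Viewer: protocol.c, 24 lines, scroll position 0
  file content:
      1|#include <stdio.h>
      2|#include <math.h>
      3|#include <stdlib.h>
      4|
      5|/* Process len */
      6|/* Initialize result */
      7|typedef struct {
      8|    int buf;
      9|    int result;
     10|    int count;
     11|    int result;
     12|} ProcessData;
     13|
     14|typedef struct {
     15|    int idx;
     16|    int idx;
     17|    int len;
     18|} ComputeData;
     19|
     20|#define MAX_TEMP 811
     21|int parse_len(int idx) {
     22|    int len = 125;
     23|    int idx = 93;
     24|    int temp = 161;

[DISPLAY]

                  ┏━━━━━━━━━━━━━━━━━━━┓     
                  ┃ FileViewer        ┃     
                  ┠───────────────────┨     
                  ┃#include <stdio.h>▲┃━━━━━
                  ┃#include <math.h> █┃     
                  ┃#include <stdlib.h░┃─────
                  ┃                  ░┃t:   
                  ┃/* Process len */ ░┃     
                  ┃/* Initialize resu░┃     
                  ┃typedef struct {  ░┃     
                  ┃    int buf;      ░┃     
                  ┃    int result;   ░┃     
                  ┃    int count;    ░┃re:  
                  ┃    int result;   ░┃     
                  ┃} ProcessData;    ░┃━━━━━
                  ┃                  ░┃     


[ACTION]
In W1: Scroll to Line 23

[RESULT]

                  ┏━━━━━━━━━━━━━━━━━━━┓     
                  ┃ FileViewer        ┃     
                  ┠───────────────────┨     
                  ┃    int count;    ▲┃━━━━━
                  ┃    int result;   ░┃     
                  ┃} ProcessData;    ░┃─────
                  ┃                  ░┃t:   
                  ┃typedef struct {  ░┃     
                  ┃    int idx;      ░┃     
                  ┃    int idx;      ░┃     
                  ┃    int len;      ░┃     
                  ┃} ComputeData;    ░┃     
                  ┃                  ░┃re:  
                  ┃#define MAX_TEMP 8░┃     
                  ┃int parse_len(int ░┃━━━━━
                  ┃    int len = 125;░┃     


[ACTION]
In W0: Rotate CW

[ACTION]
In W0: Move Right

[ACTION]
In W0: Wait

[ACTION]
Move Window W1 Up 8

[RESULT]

                  ┃typedef struct {  ░┃     
                  ┃    int idx;      ░┃     
                  ┃    int idx;      ░┃     
                  ┃    int len;      ░┃━━━━━
                  ┃} ComputeData;    ░┃     
                  ┃                  ░┃─────
                  ┃#define MAX_TEMP 8░┃t:   
                  ┃int parse_len(int ░┃     
                  ┃    int len = 125;░┃     
                  ┃    int idx = 93; █┃     
                  ┃    int temp = 161▼┃     
                  ┗━━━━━━━━━━━━━━━━━━━┛     
                        ┃          │Score:  
                        ┃          │0       
                        ┗━━━━━━━━━━━━━━━━━━━
                                            
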